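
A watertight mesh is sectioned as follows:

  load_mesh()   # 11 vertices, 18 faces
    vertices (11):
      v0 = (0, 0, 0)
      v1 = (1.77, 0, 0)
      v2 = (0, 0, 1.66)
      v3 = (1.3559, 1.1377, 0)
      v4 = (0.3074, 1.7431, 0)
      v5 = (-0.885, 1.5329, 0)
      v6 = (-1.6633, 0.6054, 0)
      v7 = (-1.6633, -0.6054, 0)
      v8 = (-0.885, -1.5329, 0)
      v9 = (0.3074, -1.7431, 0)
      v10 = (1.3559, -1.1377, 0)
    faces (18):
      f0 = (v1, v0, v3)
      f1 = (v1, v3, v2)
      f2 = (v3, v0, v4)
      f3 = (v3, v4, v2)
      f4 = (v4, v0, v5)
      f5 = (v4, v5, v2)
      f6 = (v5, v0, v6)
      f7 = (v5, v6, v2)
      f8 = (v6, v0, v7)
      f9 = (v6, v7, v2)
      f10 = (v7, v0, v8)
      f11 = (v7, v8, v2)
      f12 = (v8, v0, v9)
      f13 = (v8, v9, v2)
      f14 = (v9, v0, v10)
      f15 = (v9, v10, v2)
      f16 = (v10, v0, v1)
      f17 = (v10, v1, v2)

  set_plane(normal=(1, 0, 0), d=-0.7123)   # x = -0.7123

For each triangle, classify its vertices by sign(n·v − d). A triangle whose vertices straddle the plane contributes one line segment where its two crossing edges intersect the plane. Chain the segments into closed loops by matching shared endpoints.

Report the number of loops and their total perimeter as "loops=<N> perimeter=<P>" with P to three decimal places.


loops=1 perimeter=6.885

Straddling triangles (10 of 18):
  (v4,v0,v5) [++-] → (-0.7123, 1.23377, 0)–(-0.7123, 1.56334, 0)  len=0.3296
  (v4,v5,v2) [+-+] → (-0.7123, 1.56334, 0)–(-0.7123, 1.23377, 0.323934)  len=0.4621
  (v5,v0,v6) [-+-] → (-0.7123, 1.23377, 0)–(-0.7123, 0.25926, 0)  len=0.9745
  (v5,v6,v2) [--+] → (-0.7123, 0.25926, 0.949113)–(-0.7123, 1.23377, 0.323934)  len=1.1578
  (v6,v0,v7) [-+-] → (-0.7123, 0.25926, 0)–(-0.7123, -0.25926, 0)  len=0.5185
  (v6,v7,v2) [--+] → (-0.7123, -0.25926, 0.949113)–(-0.7123, 0.25926, 0.949113)  len=0.5185
  (v7,v0,v8) [-+-] → (-0.7123, -0.25926, 0)–(-0.7123, -1.23377, 0)  len=0.9745
  (v7,v8,v2) [--+] → (-0.7123, -1.23377, 0.323934)–(-0.7123, -0.25926, 0.949113)  len=1.1578
  (v8,v0,v9) [-++] → (-0.7123, -1.23377, 0)–(-0.7123, -1.56334, 0)  len=0.3296
  (v8,v9,v2) [-++] → (-0.7123, -1.56334, 0)–(-0.7123, -1.23377, 0.323934)  len=0.4621

Chained into 1 loop(s):
  loop 1: 10 segments, perimeter = 6.8851
Total perimeter = 6.885


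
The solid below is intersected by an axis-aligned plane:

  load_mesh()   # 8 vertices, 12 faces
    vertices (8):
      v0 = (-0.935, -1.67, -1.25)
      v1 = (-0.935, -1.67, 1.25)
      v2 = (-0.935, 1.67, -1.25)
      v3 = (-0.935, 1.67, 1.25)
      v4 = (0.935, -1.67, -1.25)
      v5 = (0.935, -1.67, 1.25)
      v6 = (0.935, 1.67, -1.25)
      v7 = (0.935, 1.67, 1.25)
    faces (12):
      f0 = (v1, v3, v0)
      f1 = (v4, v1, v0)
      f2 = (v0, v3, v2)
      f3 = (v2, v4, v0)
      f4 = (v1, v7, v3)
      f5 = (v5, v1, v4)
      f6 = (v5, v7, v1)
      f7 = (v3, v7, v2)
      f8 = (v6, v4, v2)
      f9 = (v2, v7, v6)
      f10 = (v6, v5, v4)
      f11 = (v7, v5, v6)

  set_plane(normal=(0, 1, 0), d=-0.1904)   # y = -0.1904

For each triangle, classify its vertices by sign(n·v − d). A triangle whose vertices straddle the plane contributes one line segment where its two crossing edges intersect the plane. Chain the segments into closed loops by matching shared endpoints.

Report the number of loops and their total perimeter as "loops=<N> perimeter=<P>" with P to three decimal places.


loops=1 perimeter=8.740

Straddling triangles (8 of 12):
  (v1,v3,v0) [-+-] → (-0.935, -0.1904, 1.25)–(-0.935, -0.1904, -0.142515)  len=1.3925
  (v0,v3,v2) [-++] → (-0.935, -0.1904, -0.142515)–(-0.935, -0.1904, -1.25)  len=1.1075
  (v2,v4,v0) [+--] → (0.106601, -0.1904, -1.25)–(-0.935, -0.1904, -1.25)  len=1.0416
  (v1,v7,v3) [-++] → (-0.106601, -0.1904, 1.25)–(-0.935, -0.1904, 1.25)  len=0.8284
  (v5,v7,v1) [-+-] → (0.935, -0.1904, 1.25)–(-0.106601, -0.1904, 1.25)  len=1.0416
  (v6,v4,v2) [+-+] → (0.935, -0.1904, -1.25)–(0.106601, -0.1904, -1.25)  len=0.8284
  (v6,v5,v4) [+--] → (0.935, -0.1904, 0.142515)–(0.935, -0.1904, -1.25)  len=1.3925
  (v7,v5,v6) [+-+] → (0.935, -0.1904, 1.25)–(0.935, -0.1904, 0.142515)  len=1.1075

Chained into 1 loop(s):
  loop 1: 8 segments, perimeter = 8.7400
Total perimeter = 8.740


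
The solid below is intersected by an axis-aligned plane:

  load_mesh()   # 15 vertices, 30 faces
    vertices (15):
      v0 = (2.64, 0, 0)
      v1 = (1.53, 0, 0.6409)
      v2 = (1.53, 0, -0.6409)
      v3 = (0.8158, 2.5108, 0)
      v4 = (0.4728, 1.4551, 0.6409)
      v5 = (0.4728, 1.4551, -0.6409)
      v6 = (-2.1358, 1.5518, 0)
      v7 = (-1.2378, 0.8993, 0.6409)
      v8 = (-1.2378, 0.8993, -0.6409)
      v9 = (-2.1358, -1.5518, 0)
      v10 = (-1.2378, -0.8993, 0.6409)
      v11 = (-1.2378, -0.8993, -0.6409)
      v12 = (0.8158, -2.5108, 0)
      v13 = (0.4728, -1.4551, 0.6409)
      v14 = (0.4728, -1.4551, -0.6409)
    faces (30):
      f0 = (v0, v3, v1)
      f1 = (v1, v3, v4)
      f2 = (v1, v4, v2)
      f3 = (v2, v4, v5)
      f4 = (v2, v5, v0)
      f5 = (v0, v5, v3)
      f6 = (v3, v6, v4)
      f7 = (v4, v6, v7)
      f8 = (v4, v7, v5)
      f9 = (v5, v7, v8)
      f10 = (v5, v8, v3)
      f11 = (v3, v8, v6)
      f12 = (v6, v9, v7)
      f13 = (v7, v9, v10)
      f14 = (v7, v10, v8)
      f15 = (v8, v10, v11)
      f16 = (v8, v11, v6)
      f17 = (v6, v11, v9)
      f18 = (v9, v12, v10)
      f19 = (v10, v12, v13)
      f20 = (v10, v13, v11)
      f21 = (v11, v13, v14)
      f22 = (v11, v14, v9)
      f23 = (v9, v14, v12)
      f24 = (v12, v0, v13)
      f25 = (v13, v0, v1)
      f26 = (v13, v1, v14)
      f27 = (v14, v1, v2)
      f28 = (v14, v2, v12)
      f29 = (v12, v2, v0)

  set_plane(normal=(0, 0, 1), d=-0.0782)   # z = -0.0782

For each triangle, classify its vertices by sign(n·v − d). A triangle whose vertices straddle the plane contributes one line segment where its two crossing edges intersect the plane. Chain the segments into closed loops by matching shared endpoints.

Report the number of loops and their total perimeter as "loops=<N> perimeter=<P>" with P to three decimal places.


Straddling triangles (20 of 30):
  (v1,v4,v2) [++-] → (1.0659, 0.638777, -0.0782)–(1.53, 0, -0.0782)  len=0.7896
  (v2,v4,v5) [-+-] → (1.0659, 0.638777, -0.0782)–(0.4728, 1.4551, -0.0782)  len=1.0090
  (v2,v5,v0) [--+] → (2.37557, 0.177545, -0.0782)–(2.50456, 0, -0.0782)  len=0.2195
  (v0,v5,v3) [+-+] → (2.37557, 0.177545, -0.0782)–(0.773949, 2.38199, -0.0782)  len=2.7248
  (v4,v7,v5) [++-] → (-0.27814, 1.21111, -0.0782)–(0.4728, 1.4551, -0.0782)  len=0.7896
  (v5,v7,v8) [-+-] → (-0.27814, 1.21111, -0.0782)–(-1.2378, 0.8993, -0.0782)  len=1.0090
  (v5,v8,v3) [--+] → (0.565228, 2.31417, -0.0782)–(0.773949, 2.38199, -0.0782)  len=0.2195
  (v3,v8,v6) [+-+] → (0.565228, 2.31417, -0.0782)–(-2.02623, 1.47218, -0.0782)  len=2.7248
  (v7,v10,v8) [++-] → (-1.2378, 0.109729, -0.0782)–(-1.2378, 0.8993, -0.0782)  len=0.7896
  (v8,v10,v11) [-+-] → (-1.2378, 0.109729, -0.0782)–(-1.2378, -0.8993, -0.0782)  len=1.0090
  (v8,v11,v6) [--+] → (-2.02623, 1.25273, -0.0782)–(-2.02623, 1.47218, -0.0782)  len=0.2195
  (v6,v11,v9) [+-+] → (-2.02623, 1.25273, -0.0782)–(-2.02623, -1.47218, -0.0782)  len=2.7249
  (v10,v13,v11) [++-] → (-0.48686, -1.14329, -0.0782)–(-1.2378, -0.8993, -0.0782)  len=0.7896
  (v11,v13,v14) [-+-] → (-0.48686, -1.14329, -0.0782)–(0.4728, -1.4551, -0.0782)  len=1.0090
  (v11,v14,v9) [--+] → (-1.81751, -1.54, -0.0782)–(-2.02623, -1.47218, -0.0782)  len=0.2195
  (v9,v14,v12) [+-+] → (-1.81751, -1.54, -0.0782)–(0.773949, -2.38199, -0.0782)  len=2.7248
  (v13,v1,v14) [++-] → (0.936902, -0.816323, -0.0782)–(0.4728, -1.4551, -0.0782)  len=0.7896
  (v14,v1,v2) [-+-] → (0.936902, -0.816323, -0.0782)–(1.53, 0, -0.0782)  len=1.0090
  (v14,v2,v12) [--+] → (0.902944, -2.20444, -0.0782)–(0.773949, -2.38199, -0.0782)  len=0.2195
  (v12,v2,v0) [+-+] → (0.902944, -2.20444, -0.0782)–(2.50456, 0, -0.0782)  len=2.7248

Chained into 2 loop(s):
  loop 1: 10 segments, perimeter = 8.9931
  loop 2: 10 segments, perimeter = 14.7215
Total perimeter = 23.715

loops=2 perimeter=23.715


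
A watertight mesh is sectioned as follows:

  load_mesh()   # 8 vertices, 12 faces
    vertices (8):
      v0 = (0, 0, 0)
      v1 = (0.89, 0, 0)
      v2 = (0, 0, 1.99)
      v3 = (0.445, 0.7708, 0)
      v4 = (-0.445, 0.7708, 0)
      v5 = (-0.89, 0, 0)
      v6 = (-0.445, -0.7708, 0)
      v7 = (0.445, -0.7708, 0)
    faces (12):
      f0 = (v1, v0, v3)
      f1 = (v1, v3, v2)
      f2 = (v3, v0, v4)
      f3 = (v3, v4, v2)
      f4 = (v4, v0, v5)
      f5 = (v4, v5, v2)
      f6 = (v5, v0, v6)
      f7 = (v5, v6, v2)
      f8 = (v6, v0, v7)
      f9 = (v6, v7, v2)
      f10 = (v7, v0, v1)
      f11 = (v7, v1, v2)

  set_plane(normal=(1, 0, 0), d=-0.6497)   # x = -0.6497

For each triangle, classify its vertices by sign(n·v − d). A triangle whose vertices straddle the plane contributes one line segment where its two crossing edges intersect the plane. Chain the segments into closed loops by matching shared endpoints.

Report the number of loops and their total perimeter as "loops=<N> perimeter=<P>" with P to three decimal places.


Straddling triangles (4 of 12):
  (v4,v0,v5) [++-] → (-0.6497, 0, 0)–(-0.6497, 0.416232, 0)  len=0.4162
  (v4,v5,v2) [+-+] → (-0.6497, 0.416232, 0)–(-0.6497, 0, 0.5373)  len=0.6797
  (v5,v0,v6) [-++] → (-0.6497, 0, 0)–(-0.6497, -0.416232, 0)  len=0.4162
  (v5,v6,v2) [-++] → (-0.6497, -0.416232, 0)–(-0.6497, 0, 0.5373)  len=0.6797

Chained into 1 loop(s):
  loop 1: 4 segments, perimeter = 2.1918
Total perimeter = 2.192

loops=1 perimeter=2.192


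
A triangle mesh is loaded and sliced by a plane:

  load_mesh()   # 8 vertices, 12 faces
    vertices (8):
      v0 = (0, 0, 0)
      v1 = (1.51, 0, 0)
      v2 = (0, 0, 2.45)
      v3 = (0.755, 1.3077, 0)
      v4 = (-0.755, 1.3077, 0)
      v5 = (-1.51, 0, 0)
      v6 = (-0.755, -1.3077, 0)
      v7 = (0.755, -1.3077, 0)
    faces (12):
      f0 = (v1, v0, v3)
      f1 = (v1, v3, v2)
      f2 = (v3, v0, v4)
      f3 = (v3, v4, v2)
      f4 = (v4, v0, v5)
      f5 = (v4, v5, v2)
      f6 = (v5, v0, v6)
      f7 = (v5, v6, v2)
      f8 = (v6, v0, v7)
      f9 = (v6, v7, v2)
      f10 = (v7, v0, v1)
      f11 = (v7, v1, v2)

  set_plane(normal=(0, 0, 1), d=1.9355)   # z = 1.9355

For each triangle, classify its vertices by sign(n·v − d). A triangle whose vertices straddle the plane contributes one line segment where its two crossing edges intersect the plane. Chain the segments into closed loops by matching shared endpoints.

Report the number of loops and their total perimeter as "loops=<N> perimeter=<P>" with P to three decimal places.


loops=1 perimeter=1.903

Straddling triangles (6 of 12):
  (v1,v3,v2) [--+] → (0.15855, 0.274617, 1.9355)–(0.3171, 0, 1.9355)  len=0.3171
  (v3,v4,v2) [--+] → (-0.15855, 0.274617, 1.9355)–(0.15855, 0.274617, 1.9355)  len=0.3171
  (v4,v5,v2) [--+] → (-0.3171, 0, 1.9355)–(-0.15855, 0.274617, 1.9355)  len=0.3171
  (v5,v6,v2) [--+] → (-0.15855, -0.274617, 1.9355)–(-0.3171, 0, 1.9355)  len=0.3171
  (v6,v7,v2) [--+] → (0.15855, -0.274617, 1.9355)–(-0.15855, -0.274617, 1.9355)  len=0.3171
  (v7,v1,v2) [--+] → (0.3171, 0, 1.9355)–(0.15855, -0.274617, 1.9355)  len=0.3171

Chained into 1 loop(s):
  loop 1: 6 segments, perimeter = 1.9026
Total perimeter = 1.903


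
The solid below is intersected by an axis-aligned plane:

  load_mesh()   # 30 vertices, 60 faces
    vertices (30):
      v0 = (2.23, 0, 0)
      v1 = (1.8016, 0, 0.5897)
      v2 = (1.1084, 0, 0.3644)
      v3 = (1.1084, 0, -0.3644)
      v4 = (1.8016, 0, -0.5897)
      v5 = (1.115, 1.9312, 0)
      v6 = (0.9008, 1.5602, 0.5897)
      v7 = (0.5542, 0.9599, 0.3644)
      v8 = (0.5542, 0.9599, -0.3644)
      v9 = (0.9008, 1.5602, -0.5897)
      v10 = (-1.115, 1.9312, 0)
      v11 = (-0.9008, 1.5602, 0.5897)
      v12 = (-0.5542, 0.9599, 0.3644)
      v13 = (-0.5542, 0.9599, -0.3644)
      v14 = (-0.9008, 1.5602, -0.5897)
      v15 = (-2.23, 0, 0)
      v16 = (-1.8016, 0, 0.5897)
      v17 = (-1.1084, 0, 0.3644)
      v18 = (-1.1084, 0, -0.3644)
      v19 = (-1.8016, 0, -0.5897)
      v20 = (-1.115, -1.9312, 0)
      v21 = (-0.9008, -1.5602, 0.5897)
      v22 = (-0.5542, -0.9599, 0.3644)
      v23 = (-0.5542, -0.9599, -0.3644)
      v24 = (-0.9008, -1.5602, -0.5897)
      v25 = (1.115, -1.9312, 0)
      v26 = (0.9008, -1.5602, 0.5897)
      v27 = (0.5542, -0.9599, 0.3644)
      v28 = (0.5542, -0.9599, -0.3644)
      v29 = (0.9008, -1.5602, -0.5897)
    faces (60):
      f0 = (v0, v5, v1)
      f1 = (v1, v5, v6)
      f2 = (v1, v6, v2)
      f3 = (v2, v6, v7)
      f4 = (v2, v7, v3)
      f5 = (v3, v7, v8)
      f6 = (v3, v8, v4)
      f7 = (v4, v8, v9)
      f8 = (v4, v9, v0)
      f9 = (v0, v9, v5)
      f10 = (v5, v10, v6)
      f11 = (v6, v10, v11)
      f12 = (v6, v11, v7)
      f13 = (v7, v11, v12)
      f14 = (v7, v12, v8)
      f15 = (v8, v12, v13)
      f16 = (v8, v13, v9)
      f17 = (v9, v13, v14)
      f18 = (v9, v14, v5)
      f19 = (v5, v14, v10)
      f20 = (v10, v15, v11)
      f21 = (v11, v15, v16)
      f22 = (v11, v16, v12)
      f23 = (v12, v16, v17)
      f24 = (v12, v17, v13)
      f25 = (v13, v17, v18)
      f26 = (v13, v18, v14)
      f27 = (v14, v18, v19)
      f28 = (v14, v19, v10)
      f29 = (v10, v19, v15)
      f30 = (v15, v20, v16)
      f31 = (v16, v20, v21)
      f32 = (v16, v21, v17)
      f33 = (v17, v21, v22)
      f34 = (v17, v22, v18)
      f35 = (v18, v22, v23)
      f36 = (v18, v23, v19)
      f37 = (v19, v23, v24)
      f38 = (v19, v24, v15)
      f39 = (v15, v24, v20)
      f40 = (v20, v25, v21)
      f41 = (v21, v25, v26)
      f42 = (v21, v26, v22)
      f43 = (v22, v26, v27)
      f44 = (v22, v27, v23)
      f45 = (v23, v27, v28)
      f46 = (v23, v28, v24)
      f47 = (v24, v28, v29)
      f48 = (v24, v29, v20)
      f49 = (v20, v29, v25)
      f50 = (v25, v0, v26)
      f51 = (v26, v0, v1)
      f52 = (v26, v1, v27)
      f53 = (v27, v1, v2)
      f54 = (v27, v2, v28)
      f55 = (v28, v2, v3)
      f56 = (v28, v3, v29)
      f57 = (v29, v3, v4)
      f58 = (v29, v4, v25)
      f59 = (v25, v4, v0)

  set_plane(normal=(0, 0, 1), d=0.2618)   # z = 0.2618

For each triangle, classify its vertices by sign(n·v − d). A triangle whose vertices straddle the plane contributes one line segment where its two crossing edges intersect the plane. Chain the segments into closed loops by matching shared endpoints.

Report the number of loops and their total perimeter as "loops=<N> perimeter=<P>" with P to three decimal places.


loops=2 perimeter=18.889

Straddling triangles (24 of 60):
  (v0,v5,v1) [--+] → (1.41982, 1.07383, 0.2618)–(2.03981, 0, 0.2618)  len=1.2400
  (v1,v5,v6) [+-+] → (1.41982, 1.07383, 0.2618)–(1.0199, 1.76649, 0.2618)  len=0.7998
  (v2,v7,v3) [++-] → (0.63222, 0.824766, 0.2618)–(1.1084, 0, 0.2618)  len=0.9524
  (v3,v7,v8) [-+-] → (0.63222, 0.824766, 0.2618)–(0.5542, 0.9599, 0.2618)  len=0.1560
  (v5,v10,v6) [--+] → (-0.220076, 1.76649, 0.2618)–(1.0199, 1.76649, 0.2618)  len=1.2400
  (v6,v10,v11) [+-+] → (-0.220076, 1.76649, 0.2618)–(-1.0199, 1.76649, 0.2618)  len=0.7998
  (v7,v12,v8) [++-] → (-0.39816, 0.9599, 0.2618)–(0.5542, 0.9599, 0.2618)  len=0.9524
  (v8,v12,v13) [-+-] → (-0.39816, 0.9599, 0.2618)–(-0.5542, 0.9599, 0.2618)  len=0.1560
  (v10,v15,v11) [--+] → (-1.6399, 0.692658, 0.2618)–(-1.0199, 1.76649, 0.2618)  len=1.2400
  (v11,v15,v16) [+-+] → (-1.6399, 0.692658, 0.2618)–(-2.03981, 0, 0.2618)  len=0.7998
  (v12,v17,v13) [++-] → (-1.03038, 0.135134, 0.2618)–(-0.5542, 0.9599, 0.2618)  len=0.9524
  (v13,v17,v18) [-+-] → (-1.03038, 0.135134, 0.2618)–(-1.1084, 0, 0.2618)  len=0.1560
  (v15,v20,v16) [--+] → (-1.41982, -1.07383, 0.2618)–(-2.03981, 0, 0.2618)  len=1.2400
  (v16,v20,v21) [+-+] → (-1.41982, -1.07383, 0.2618)–(-1.0199, -1.76649, 0.2618)  len=0.7998
  (v17,v22,v18) [++-] → (-0.63222, -0.824766, 0.2618)–(-1.1084, 0, 0.2618)  len=0.9524
  (v18,v22,v23) [-+-] → (-0.63222, -0.824766, 0.2618)–(-0.5542, -0.9599, 0.2618)  len=0.1560
  (v20,v25,v21) [--+] → (0.220076, -1.76649, 0.2618)–(-1.0199, -1.76649, 0.2618)  len=1.2400
  (v21,v25,v26) [+-+] → (0.220076, -1.76649, 0.2618)–(1.0199, -1.76649, 0.2618)  len=0.7998
  (v22,v27,v23) [++-] → (0.39816, -0.9599, 0.2618)–(-0.5542, -0.9599, 0.2618)  len=0.9524
  (v23,v27,v28) [-+-] → (0.39816, -0.9599, 0.2618)–(0.5542, -0.9599, 0.2618)  len=0.1560
  (v25,v0,v26) [--+] → (1.6399, -0.692658, 0.2618)–(1.0199, -1.76649, 0.2618)  len=1.2400
  (v26,v0,v1) [+-+] → (1.6399, -0.692658, 0.2618)–(2.03981, 0, 0.2618)  len=0.7998
  (v27,v2,v28) [++-] → (1.03038, -0.135134, 0.2618)–(0.5542, -0.9599, 0.2618)  len=0.9524
  (v28,v2,v3) [-+-] → (1.03038, -0.135134, 0.2618)–(1.1084, 0, 0.2618)  len=0.1560

Chained into 2 loop(s):
  loop 1: 12 segments, perimeter = 12.2387
  loop 2: 12 segments, perimeter = 6.6504
Total perimeter = 18.889


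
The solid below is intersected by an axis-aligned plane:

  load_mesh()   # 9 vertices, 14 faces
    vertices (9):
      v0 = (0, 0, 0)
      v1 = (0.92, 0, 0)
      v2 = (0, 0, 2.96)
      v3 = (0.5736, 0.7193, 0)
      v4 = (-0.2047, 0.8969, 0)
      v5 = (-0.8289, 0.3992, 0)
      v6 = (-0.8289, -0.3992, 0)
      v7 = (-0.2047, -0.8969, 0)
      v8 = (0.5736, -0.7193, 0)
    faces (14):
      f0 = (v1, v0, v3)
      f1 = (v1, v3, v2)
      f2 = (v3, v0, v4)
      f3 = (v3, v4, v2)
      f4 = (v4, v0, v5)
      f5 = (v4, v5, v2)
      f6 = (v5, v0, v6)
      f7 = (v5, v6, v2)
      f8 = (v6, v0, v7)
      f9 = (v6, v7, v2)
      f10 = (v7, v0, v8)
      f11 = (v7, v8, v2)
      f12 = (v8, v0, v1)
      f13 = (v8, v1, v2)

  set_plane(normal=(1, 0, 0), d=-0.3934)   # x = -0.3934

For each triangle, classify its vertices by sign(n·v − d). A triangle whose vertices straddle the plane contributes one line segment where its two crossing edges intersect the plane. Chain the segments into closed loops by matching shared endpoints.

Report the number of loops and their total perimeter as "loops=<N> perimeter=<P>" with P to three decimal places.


Straddling triangles (6 of 14):
  (v4,v0,v5) [++-] → (-0.3934, 0.189462, 0)–(-0.3934, 0.746442, 0)  len=0.5570
  (v4,v5,v2) [+-+] → (-0.3934, 0.746442, 0)–(-0.3934, 0.189462, 1.55517)  len=1.6519
  (v5,v0,v6) [-+-] → (-0.3934, 0.189462, 0)–(-0.3934, -0.189462, 0)  len=0.3789
  (v5,v6,v2) [--+] → (-0.3934, -0.189462, 1.55517)–(-0.3934, 0.189462, 1.55517)  len=0.3789
  (v6,v0,v7) [-++] → (-0.3934, -0.189462, 0)–(-0.3934, -0.746442, 0)  len=0.5570
  (v6,v7,v2) [-++] → (-0.3934, -0.746442, 0)–(-0.3934, -0.189462, 1.55517)  len=1.6519

Chained into 1 loop(s):
  loop 1: 6 segments, perimeter = 5.1756
Total perimeter = 5.176

loops=1 perimeter=5.176


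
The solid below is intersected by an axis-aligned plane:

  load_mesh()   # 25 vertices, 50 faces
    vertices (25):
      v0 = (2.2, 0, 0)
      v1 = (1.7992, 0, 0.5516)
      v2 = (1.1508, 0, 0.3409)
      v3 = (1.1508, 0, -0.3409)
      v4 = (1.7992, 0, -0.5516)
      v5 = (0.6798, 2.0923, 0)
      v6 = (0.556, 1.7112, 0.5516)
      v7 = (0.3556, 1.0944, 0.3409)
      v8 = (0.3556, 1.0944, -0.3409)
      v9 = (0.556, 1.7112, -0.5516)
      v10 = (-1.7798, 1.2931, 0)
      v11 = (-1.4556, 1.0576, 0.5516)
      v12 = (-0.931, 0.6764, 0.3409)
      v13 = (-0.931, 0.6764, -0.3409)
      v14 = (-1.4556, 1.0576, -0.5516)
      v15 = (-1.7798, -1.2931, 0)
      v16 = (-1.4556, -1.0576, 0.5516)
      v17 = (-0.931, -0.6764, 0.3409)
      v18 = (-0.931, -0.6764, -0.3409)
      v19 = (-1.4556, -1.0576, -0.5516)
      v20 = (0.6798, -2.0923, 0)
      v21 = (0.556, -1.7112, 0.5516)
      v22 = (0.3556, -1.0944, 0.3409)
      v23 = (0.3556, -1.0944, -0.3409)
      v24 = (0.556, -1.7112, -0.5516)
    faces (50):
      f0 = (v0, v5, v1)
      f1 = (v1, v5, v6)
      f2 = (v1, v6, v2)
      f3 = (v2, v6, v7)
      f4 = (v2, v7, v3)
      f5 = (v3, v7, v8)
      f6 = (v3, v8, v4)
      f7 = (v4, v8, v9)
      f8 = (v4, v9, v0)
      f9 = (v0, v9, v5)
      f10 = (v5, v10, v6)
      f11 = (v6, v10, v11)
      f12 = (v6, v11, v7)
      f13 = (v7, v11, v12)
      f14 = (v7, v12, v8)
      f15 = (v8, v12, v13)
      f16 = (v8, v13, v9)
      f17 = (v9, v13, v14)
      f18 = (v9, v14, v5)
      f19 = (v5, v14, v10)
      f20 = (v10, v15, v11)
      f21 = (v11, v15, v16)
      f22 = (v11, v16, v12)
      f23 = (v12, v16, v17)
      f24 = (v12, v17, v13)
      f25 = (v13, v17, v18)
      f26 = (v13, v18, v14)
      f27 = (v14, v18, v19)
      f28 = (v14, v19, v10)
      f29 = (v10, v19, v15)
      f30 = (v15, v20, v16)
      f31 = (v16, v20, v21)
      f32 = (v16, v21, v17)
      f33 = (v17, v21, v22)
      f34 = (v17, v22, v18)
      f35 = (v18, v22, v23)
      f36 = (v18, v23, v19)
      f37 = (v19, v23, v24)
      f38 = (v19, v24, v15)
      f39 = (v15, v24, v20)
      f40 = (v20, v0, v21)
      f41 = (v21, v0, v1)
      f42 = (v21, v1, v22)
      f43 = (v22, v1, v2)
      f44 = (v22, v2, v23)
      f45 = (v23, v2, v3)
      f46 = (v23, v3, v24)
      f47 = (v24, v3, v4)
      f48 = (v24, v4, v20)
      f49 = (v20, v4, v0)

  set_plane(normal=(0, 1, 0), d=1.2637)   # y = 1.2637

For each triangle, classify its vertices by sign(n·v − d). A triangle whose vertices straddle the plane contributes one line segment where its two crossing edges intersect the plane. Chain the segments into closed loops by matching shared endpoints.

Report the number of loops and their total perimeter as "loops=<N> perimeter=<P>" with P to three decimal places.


loops=1 perimeter=7.070

Straddling triangles (16 of 50):
  (v0,v5,v1) [-+-] → (1.28183, 1.2637, 0)–(1.12311, 1.2637, 0.218447)  len=0.2700
  (v1,v5,v6) [-++] → (1.12311, 1.2637, 0.218447)–(0.881112, 1.2637, 0.5516)  len=0.4118
  (v1,v6,v2) [-+-] → (0.881112, 1.2637, 0.5516)–(0.711548, 1.2637, 0.496499)  len=0.1783
  (v2,v6,v7) [-+-] → (0.711548, 1.2637, 0.496499)–(0.410606, 1.2637, 0.398733)  len=0.3164
  (v4,v8,v9) [--+] → (0.410606, 1.2637, -0.398733)–(0.881112, 1.2637, -0.5516)  len=0.4947
  (v4,v9,v0) [-+-] → (0.881112, 1.2637, -0.5516)–(0.985926, 1.2637, -0.40735)  len=0.1783
  (v0,v9,v5) [-++] → (0.985926, 1.2637, -0.40735)–(1.28183, 1.2637, 0)  len=0.5035
  (v6,v10,v11) [++-] → (-1.73933, 1.2637, 0.0688622)–(-0.821281, 1.2637, 0.5516)  len=1.0372
  (v6,v11,v7) [+--] → (-0.821281, 1.2637, 0.5516)–(0.410606, 1.2637, 0.398733)  len=1.2413
  (v8,v13,v9) [--+] → (-0.0870542, 1.2637, -0.460483)–(0.410606, 1.2637, -0.398733)  len=0.5015
  (v9,v13,v14) [+--] → (-0.0870542, 1.2637, -0.460483)–(-0.821281, 1.2637, -0.5516)  len=0.7399
  (v9,v14,v5) [+-+] → (-0.821281, 1.2637, -0.5516)–(-1.03025, 1.2637, -0.441728)  len=0.2361
  (v5,v14,v10) [+-+] → (-1.03025, 1.2637, -0.441728)–(-1.73933, 1.2637, -0.0688622)  len=0.8011
  (v10,v15,v11) [+--] → (-1.7798, 1.2637, 0)–(-1.73933, 1.2637, 0.0688622)  len=0.0799
  (v14,v19,v10) [--+] → (-1.77575, 1.2637, -0.00689881)–(-1.73933, 1.2637, -0.0688622)  len=0.0719
  (v10,v19,v15) [+--] → (-1.77575, 1.2637, -0.00689881)–(-1.7798, 1.2637, 0)  len=0.0080

Chained into 1 loop(s):
  loop 1: 16 segments, perimeter = 7.0699
Total perimeter = 7.070


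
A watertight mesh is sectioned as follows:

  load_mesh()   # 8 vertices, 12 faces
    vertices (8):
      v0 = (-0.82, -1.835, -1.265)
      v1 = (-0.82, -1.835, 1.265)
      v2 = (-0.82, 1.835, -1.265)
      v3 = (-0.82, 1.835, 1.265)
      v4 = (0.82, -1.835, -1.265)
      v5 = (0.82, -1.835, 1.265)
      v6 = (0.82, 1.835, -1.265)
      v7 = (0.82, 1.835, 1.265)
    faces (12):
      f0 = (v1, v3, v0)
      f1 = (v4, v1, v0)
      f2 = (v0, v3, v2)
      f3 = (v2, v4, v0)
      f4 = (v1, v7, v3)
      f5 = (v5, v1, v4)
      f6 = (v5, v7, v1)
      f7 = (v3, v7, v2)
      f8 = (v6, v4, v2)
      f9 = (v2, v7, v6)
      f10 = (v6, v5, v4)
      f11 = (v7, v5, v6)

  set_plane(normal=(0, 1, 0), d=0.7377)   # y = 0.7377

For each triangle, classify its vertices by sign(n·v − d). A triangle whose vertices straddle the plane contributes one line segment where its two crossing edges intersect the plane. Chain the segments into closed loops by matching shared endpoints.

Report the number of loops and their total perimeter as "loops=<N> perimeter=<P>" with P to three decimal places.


Straddling triangles (8 of 12):
  (v1,v3,v0) [-+-] → (-0.82, 0.7377, 1.265)–(-0.82, 0.7377, 0.508551)  len=0.7564
  (v0,v3,v2) [-++] → (-0.82, 0.7377, 0.508551)–(-0.82, 0.7377, -1.265)  len=1.7736
  (v2,v4,v0) [+--] → (-0.329653, 0.7377, -1.265)–(-0.82, 0.7377, -1.265)  len=0.4903
  (v1,v7,v3) [-++] → (0.329653, 0.7377, 1.265)–(-0.82, 0.7377, 1.265)  len=1.1497
  (v5,v7,v1) [-+-] → (0.82, 0.7377, 1.265)–(0.329653, 0.7377, 1.265)  len=0.4903
  (v6,v4,v2) [+-+] → (0.82, 0.7377, -1.265)–(-0.329653, 0.7377, -1.265)  len=1.1497
  (v6,v5,v4) [+--] → (0.82, 0.7377, -0.508551)–(0.82, 0.7377, -1.265)  len=0.7564
  (v7,v5,v6) [+-+] → (0.82, 0.7377, 1.265)–(0.82, 0.7377, -0.508551)  len=1.7736

Chained into 1 loop(s):
  loop 1: 8 segments, perimeter = 8.3400
Total perimeter = 8.340

loops=1 perimeter=8.340


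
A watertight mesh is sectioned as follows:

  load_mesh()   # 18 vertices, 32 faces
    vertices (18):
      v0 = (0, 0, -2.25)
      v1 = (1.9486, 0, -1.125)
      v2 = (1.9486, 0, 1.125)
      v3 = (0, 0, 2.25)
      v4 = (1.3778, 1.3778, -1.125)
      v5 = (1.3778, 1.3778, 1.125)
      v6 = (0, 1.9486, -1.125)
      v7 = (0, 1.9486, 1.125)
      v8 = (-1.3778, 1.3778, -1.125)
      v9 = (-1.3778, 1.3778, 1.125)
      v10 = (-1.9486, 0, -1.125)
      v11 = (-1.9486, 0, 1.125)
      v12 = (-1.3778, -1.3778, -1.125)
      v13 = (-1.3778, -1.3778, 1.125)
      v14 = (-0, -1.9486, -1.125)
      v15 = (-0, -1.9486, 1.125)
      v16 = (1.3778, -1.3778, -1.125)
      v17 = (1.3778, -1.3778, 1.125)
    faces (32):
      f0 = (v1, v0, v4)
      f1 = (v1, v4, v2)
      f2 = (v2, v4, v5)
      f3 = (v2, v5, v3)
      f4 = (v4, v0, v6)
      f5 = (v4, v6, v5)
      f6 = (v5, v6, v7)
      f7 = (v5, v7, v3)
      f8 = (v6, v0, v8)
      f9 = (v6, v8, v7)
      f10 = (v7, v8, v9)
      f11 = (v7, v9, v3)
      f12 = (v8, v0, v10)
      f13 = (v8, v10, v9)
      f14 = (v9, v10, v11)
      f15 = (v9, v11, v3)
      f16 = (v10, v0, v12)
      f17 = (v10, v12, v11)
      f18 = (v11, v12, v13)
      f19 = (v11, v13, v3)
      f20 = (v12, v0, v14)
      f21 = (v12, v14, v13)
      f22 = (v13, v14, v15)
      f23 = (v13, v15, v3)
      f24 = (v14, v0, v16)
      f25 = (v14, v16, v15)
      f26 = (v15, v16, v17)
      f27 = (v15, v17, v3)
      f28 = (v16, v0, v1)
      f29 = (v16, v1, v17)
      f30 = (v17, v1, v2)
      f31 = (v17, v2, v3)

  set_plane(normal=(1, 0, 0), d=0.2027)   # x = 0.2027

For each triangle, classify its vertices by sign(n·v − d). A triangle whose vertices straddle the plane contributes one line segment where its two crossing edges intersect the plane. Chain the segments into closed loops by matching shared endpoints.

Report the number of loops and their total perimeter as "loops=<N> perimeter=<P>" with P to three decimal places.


Straddling triangles (12 of 32):
  (v1,v0,v4) [+-+] → (0.2027, 0, -2.13297)–(0.2027, 0.2027, -2.08449)  len=0.2084
  (v2,v5,v3) [++-] → (0.2027, 0.2027, 2.08449)–(0.2027, 0, 2.13297)  len=0.2084
  (v4,v0,v6) [+--] → (0.2027, 0.2027, -2.08449)–(0.2027, 1.86462, -1.125)  len=1.9190
  (v4,v6,v5) [+-+] → (0.2027, 1.86462, -1.125)–(0.2027, 1.86462, -0.793983)  len=0.3310
  (v5,v6,v7) [+--] → (0.2027, 1.86462, -0.793983)–(0.2027, 1.86462, 1.125)  len=1.9190
  (v5,v7,v3) [+--] → (0.2027, 1.86462, 1.125)–(0.2027, 0.2027, 2.08449)  len=1.9190
  (v14,v0,v16) [--+] → (0.2027, -0.2027, -2.08449)–(0.2027, -1.86462, -1.125)  len=1.9190
  (v14,v16,v15) [-+-] → (0.2027, -1.86462, -1.125)–(0.2027, -1.86462, 0.793983)  len=1.9190
  (v15,v16,v17) [-++] → (0.2027, -1.86462, 0.793983)–(0.2027, -1.86462, 1.125)  len=0.3310
  (v15,v17,v3) [-+-] → (0.2027, -1.86462, 1.125)–(0.2027, -0.2027, 2.08449)  len=1.9190
  (v16,v0,v1) [+-+] → (0.2027, -0.2027, -2.08449)–(0.2027, 0, -2.13297)  len=0.2084
  (v17,v2,v3) [++-] → (0.2027, 0, 2.13297)–(0.2027, -0.2027, 2.08449)  len=0.2084

Chained into 1 loop(s):
  loop 1: 12 segments, perimeter = 13.0097
Total perimeter = 13.010

loops=1 perimeter=13.010


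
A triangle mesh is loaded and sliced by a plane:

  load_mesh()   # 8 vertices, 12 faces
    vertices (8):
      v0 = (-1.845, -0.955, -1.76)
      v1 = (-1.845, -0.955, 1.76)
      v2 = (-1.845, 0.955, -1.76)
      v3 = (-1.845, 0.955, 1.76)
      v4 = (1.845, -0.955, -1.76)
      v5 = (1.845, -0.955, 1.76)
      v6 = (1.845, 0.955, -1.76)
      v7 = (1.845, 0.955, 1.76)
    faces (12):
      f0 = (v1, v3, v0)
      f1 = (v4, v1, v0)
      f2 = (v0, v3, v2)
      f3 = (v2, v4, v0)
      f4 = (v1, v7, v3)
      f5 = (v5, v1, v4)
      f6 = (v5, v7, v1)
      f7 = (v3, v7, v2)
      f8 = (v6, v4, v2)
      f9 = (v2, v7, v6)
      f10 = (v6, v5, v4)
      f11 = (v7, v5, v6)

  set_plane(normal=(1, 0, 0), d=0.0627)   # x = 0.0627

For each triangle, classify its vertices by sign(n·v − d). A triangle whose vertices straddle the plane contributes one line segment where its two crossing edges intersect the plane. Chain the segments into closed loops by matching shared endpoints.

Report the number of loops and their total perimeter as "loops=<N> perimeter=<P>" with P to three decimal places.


Straddling triangles (8 of 12):
  (v4,v1,v0) [+--] → (0.0627, -0.955, -0.0598114)–(0.0627, -0.955, -1.76)  len=1.7002
  (v2,v4,v0) [-+-] → (0.0627, -0.0324545, -1.76)–(0.0627, -0.955, -1.76)  len=0.9225
  (v1,v7,v3) [-+-] → (0.0627, 0.0324545, 1.76)–(0.0627, 0.955, 1.76)  len=0.9225
  (v5,v1,v4) [+-+] → (0.0627, -0.955, 1.76)–(0.0627, -0.955, -0.0598114)  len=1.8198
  (v5,v7,v1) [++-] → (0.0627, 0.0324545, 1.76)–(0.0627, -0.955, 1.76)  len=0.9875
  (v3,v7,v2) [-+-] → (0.0627, 0.955, 1.76)–(0.0627, 0.955, 0.0598114)  len=1.7002
  (v6,v4,v2) [++-] → (0.0627, -0.0324545, -1.76)–(0.0627, 0.955, -1.76)  len=0.9875
  (v2,v7,v6) [-++] → (0.0627, 0.955, 0.0598114)–(0.0627, 0.955, -1.76)  len=1.8198

Chained into 1 loop(s):
  loop 1: 8 segments, perimeter = 10.8600
Total perimeter = 10.860

loops=1 perimeter=10.860


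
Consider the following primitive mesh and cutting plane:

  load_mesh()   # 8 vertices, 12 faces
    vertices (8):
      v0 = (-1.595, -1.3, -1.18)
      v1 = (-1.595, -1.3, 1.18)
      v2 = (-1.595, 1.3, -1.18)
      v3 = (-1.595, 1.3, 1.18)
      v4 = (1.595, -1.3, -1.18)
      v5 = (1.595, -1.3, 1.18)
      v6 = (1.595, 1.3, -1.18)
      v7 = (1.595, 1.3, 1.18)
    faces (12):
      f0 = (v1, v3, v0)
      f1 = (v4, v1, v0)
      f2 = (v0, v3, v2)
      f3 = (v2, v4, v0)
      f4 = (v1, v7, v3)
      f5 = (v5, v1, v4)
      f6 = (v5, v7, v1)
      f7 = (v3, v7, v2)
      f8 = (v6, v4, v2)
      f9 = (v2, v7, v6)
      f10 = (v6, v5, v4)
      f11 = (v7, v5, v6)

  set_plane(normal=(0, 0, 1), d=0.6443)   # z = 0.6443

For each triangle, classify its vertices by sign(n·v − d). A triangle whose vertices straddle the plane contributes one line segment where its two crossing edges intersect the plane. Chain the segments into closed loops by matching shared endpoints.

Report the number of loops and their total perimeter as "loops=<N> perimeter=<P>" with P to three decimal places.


loops=1 perimeter=11.580

Straddling triangles (8 of 12):
  (v1,v3,v0) [++-] → (-1.595, 0.709822, 0.6443)–(-1.595, -1.3, 0.6443)  len=2.0098
  (v4,v1,v0) [-+-] → (-0.870897, -1.3, 0.6443)–(-1.595, -1.3, 0.6443)  len=0.7241
  (v0,v3,v2) [-+-] → (-1.595, 0.709822, 0.6443)–(-1.595, 1.3, 0.6443)  len=0.5902
  (v5,v1,v4) [++-] → (-0.870897, -1.3, 0.6443)–(1.595, -1.3, 0.6443)  len=2.4659
  (v3,v7,v2) [++-] → (0.870897, 1.3, 0.6443)–(-1.595, 1.3, 0.6443)  len=2.4659
  (v2,v7,v6) [-+-] → (0.870897, 1.3, 0.6443)–(1.595, 1.3, 0.6443)  len=0.7241
  (v6,v5,v4) [-+-] → (1.595, -0.709822, 0.6443)–(1.595, -1.3, 0.6443)  len=0.5902
  (v7,v5,v6) [++-] → (1.595, -0.709822, 0.6443)–(1.595, 1.3, 0.6443)  len=2.0098

Chained into 1 loop(s):
  loop 1: 8 segments, perimeter = 11.5800
Total perimeter = 11.580


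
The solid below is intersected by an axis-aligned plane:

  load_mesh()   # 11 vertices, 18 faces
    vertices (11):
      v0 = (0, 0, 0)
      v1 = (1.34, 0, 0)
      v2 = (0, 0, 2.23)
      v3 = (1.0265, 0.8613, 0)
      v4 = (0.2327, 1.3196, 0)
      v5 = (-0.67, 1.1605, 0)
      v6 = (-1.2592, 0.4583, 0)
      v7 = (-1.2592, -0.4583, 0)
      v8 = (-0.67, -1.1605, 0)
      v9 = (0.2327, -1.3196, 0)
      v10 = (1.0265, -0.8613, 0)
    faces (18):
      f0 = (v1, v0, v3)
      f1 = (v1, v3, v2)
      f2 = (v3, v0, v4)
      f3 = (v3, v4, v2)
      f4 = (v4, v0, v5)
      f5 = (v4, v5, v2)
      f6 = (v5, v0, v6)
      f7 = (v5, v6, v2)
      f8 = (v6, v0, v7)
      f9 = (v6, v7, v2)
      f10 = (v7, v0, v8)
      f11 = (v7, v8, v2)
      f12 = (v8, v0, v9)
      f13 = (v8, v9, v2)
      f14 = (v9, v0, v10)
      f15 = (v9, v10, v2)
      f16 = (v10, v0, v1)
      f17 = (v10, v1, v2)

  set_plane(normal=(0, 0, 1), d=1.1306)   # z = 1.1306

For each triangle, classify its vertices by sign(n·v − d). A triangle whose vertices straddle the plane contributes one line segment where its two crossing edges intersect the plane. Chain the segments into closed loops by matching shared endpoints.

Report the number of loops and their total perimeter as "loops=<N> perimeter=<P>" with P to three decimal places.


loops=1 perimeter=4.067

Straddling triangles (9 of 18):
  (v1,v3,v2) [--+] → (0.506069, 0.424625, 1.1306)–(0.660626, 0, 1.1306)  len=0.4519
  (v3,v4,v2) [--+] → (0.114722, 0.650569, 1.1306)–(0.506069, 0.424625, 1.1306)  len=0.4519
  (v4,v5,v2) [--+] → (-0.330313, 0.572132, 1.1306)–(0.114722, 0.650569, 1.1306)  len=0.4519
  (v5,v6,v2) [--+] → (-0.620791, 0.225944, 1.1306)–(-0.330313, 0.572132, 1.1306)  len=0.4519
  (v6,v7,v2) [--+] → (-0.620791, -0.225944, 1.1306)–(-0.620791, 0.225944, 1.1306)  len=0.4519
  (v7,v8,v2) [--+] → (-0.330313, -0.572132, 1.1306)–(-0.620791, -0.225944, 1.1306)  len=0.4519
  (v8,v9,v2) [--+] → (0.114722, -0.650569, 1.1306)–(-0.330313, -0.572132, 1.1306)  len=0.4519
  (v9,v10,v2) [--+] → (0.506069, -0.424625, 1.1306)–(0.114722, -0.650569, 1.1306)  len=0.4519
  (v10,v1,v2) [--+] → (0.660626, 0, 1.1306)–(0.506069, -0.424625, 1.1306)  len=0.4519

Chained into 1 loop(s):
  loop 1: 9 segments, perimeter = 4.0670
Total perimeter = 4.067


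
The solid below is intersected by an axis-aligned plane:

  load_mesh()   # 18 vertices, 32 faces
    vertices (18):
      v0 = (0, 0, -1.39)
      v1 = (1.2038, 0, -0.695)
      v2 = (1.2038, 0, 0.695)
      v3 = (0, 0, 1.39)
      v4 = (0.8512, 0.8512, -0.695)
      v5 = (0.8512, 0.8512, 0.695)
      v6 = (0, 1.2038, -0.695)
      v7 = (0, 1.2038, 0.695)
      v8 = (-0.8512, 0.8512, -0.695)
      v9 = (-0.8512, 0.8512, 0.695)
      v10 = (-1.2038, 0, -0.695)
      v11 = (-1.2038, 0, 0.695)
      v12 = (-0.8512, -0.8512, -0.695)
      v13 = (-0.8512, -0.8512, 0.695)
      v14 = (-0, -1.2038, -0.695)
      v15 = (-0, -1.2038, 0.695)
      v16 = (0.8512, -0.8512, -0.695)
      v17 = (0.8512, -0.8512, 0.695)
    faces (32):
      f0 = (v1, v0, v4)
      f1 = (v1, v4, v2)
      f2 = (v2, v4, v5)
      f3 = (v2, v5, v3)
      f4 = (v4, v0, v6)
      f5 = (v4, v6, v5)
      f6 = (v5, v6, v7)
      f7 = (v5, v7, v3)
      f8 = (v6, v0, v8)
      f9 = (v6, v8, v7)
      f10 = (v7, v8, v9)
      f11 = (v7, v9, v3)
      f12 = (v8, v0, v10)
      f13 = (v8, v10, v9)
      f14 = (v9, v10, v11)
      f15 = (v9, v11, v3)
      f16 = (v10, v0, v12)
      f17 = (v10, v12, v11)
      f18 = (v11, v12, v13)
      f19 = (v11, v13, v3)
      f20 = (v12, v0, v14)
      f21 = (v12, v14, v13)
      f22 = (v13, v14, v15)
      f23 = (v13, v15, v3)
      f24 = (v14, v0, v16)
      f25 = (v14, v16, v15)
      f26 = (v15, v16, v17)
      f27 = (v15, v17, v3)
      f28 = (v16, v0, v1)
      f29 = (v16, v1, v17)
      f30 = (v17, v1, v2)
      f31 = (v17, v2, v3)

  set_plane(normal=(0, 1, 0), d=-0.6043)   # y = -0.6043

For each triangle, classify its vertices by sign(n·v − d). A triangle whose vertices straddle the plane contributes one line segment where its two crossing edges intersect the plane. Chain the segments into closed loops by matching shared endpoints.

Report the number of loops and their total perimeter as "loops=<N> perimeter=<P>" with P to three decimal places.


Straddling triangles (12 of 32):
  (v10,v0,v12) [++-] → (-0.6043, -0.6043, -0.896592)–(-0.953476, -0.6043, -0.695)  len=0.4032
  (v10,v12,v11) [+-+] → (-0.953476, -0.6043, -0.695)–(-0.953476, -0.6043, -0.291815)  len=0.4032
  (v11,v12,v13) [+--] → (-0.953476, -0.6043, -0.291815)–(-0.953476, -0.6043, 0.695)  len=0.9868
  (v11,v13,v3) [+-+] → (-0.953476, -0.6043, 0.695)–(-0.6043, -0.6043, 0.896592)  len=0.4032
  (v12,v0,v14) [-+-] → (-0.6043, -0.6043, -0.896592)–(0, -0.6043, -1.04111)  len=0.6213
  (v13,v15,v3) [--+] → (0, -0.6043, 1.04111)–(-0.6043, -0.6043, 0.896592)  len=0.6213
  (v14,v0,v16) [-+-] → (0, -0.6043, -1.04111)–(0.6043, -0.6043, -0.896592)  len=0.6213
  (v15,v17,v3) [--+] → (0.6043, -0.6043, 0.896592)–(0, -0.6043, 1.04111)  len=0.6213
  (v16,v0,v1) [-++] → (0.6043, -0.6043, -0.896592)–(0.953476, -0.6043, -0.695)  len=0.4032
  (v16,v1,v17) [-+-] → (0.953476, -0.6043, -0.695)–(0.953476, -0.6043, 0.291815)  len=0.9868
  (v17,v1,v2) [-++] → (0.953476, -0.6043, 0.291815)–(0.953476, -0.6043, 0.695)  len=0.4032
  (v17,v2,v3) [-++] → (0.953476, -0.6043, 0.695)–(0.6043, -0.6043, 0.896592)  len=0.4032

Chained into 1 loop(s):
  loop 1: 12 segments, perimeter = 6.8781
Total perimeter = 6.878

loops=1 perimeter=6.878


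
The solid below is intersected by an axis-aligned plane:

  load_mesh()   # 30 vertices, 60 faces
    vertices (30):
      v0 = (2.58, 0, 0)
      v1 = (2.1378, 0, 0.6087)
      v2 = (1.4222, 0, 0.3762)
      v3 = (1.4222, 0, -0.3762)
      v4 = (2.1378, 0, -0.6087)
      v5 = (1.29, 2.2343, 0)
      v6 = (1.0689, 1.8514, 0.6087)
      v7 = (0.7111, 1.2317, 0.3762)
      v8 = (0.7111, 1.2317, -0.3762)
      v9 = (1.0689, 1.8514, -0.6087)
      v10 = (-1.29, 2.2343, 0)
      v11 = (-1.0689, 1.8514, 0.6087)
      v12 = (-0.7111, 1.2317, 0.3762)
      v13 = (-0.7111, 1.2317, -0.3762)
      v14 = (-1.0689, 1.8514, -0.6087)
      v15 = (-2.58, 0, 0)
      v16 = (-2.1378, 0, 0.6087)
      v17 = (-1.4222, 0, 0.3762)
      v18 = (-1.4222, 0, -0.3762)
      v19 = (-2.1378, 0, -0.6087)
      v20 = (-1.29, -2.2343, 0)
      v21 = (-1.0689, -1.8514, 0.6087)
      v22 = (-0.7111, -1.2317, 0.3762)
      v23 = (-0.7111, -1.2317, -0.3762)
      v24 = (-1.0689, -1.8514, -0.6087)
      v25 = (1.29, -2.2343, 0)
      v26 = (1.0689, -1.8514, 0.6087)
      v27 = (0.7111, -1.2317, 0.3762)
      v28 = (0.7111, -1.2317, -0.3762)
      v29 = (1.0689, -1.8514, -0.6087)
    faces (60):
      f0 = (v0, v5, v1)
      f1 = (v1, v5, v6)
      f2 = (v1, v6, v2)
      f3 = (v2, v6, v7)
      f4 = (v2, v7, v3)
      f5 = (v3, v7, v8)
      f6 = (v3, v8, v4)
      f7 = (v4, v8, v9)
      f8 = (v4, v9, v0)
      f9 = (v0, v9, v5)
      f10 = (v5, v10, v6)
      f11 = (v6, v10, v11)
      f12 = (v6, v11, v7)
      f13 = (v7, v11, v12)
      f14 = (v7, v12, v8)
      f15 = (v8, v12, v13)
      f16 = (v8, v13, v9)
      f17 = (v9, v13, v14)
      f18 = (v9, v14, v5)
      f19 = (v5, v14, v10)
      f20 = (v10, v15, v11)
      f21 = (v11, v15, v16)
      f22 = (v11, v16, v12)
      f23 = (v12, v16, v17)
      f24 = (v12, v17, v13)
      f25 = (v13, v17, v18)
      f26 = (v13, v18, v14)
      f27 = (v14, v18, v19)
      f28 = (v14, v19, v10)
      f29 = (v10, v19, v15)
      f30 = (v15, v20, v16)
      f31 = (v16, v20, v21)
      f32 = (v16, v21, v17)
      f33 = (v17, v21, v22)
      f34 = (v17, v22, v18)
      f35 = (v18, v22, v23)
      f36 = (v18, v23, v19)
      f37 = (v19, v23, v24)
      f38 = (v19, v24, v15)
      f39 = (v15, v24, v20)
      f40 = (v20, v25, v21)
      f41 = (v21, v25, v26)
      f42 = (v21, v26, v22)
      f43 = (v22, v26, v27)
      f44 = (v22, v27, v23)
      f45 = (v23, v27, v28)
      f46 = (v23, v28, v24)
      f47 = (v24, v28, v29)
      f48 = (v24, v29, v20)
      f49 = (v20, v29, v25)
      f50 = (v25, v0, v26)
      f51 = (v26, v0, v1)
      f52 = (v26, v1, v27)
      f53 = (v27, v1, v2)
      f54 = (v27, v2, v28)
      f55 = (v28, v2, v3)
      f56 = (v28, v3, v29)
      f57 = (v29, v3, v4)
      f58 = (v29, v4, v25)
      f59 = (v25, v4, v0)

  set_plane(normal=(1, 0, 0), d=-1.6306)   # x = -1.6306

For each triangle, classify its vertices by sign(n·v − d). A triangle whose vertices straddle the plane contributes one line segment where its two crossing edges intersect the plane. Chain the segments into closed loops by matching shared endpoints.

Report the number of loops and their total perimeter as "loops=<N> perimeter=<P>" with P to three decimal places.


loops=1 perimeter=7.489

Straddling triangles (14 of 60):
  (v10,v15,v11) [+-+] → (-1.6306, 1.64438, 0)–(-1.6306, 1.16321, 0.382436)  len=0.6146
  (v11,v15,v16) [+--] → (-1.6306, 1.16321, 0.382436)–(-1.6306, 0.878501, 0.6087)  len=0.3637
  (v11,v16,v12) [+-+] → (-1.6306, 0.878501, 0.6087)–(-1.6306, 0.437876, 0.526045)  len=0.4483
  (v12,v16,v17) [+-+] → (-1.6306, 0.437876, 0.526045)–(-1.6306, 0, 0.44391)  len=0.4455
  (v14,v18,v19) [++-] → (-1.6306, 0, -0.44391)–(-1.6306, 0.878501, -0.6087)  len=0.8938
  (v14,v19,v10) [+-+] → (-1.6306, 0.878501, -0.6087)–(-1.6306, 1.33668, -0.244543)  len=0.5853
  (v10,v19,v15) [+--] → (-1.6306, 1.33668, -0.244543)–(-1.6306, 1.64438, 0)  len=0.3930
  (v15,v20,v16) [-+-] → (-1.6306, -1.64438, 0)–(-1.6306, -1.33668, 0.244543)  len=0.3930
  (v16,v20,v21) [-++] → (-1.6306, -1.33668, 0.244543)–(-1.6306, -0.878501, 0.6087)  len=0.5853
  (v16,v21,v17) [-++] → (-1.6306, -0.878501, 0.6087)–(-1.6306, 0, 0.44391)  len=0.8938
  (v18,v23,v19) [++-] → (-1.6306, -0.437876, -0.526045)–(-1.6306, 0, -0.44391)  len=0.4455
  (v19,v23,v24) [-++] → (-1.6306, -0.437876, -0.526045)–(-1.6306, -0.878501, -0.6087)  len=0.4483
  (v19,v24,v15) [-+-] → (-1.6306, -0.878501, -0.6087)–(-1.6306, -1.16321, -0.382436)  len=0.3637
  (v15,v24,v20) [-++] → (-1.6306, -1.16321, -0.382436)–(-1.6306, -1.64438, 0)  len=0.6146

Chained into 1 loop(s):
  loop 1: 14 segments, perimeter = 7.4885
Total perimeter = 7.489
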